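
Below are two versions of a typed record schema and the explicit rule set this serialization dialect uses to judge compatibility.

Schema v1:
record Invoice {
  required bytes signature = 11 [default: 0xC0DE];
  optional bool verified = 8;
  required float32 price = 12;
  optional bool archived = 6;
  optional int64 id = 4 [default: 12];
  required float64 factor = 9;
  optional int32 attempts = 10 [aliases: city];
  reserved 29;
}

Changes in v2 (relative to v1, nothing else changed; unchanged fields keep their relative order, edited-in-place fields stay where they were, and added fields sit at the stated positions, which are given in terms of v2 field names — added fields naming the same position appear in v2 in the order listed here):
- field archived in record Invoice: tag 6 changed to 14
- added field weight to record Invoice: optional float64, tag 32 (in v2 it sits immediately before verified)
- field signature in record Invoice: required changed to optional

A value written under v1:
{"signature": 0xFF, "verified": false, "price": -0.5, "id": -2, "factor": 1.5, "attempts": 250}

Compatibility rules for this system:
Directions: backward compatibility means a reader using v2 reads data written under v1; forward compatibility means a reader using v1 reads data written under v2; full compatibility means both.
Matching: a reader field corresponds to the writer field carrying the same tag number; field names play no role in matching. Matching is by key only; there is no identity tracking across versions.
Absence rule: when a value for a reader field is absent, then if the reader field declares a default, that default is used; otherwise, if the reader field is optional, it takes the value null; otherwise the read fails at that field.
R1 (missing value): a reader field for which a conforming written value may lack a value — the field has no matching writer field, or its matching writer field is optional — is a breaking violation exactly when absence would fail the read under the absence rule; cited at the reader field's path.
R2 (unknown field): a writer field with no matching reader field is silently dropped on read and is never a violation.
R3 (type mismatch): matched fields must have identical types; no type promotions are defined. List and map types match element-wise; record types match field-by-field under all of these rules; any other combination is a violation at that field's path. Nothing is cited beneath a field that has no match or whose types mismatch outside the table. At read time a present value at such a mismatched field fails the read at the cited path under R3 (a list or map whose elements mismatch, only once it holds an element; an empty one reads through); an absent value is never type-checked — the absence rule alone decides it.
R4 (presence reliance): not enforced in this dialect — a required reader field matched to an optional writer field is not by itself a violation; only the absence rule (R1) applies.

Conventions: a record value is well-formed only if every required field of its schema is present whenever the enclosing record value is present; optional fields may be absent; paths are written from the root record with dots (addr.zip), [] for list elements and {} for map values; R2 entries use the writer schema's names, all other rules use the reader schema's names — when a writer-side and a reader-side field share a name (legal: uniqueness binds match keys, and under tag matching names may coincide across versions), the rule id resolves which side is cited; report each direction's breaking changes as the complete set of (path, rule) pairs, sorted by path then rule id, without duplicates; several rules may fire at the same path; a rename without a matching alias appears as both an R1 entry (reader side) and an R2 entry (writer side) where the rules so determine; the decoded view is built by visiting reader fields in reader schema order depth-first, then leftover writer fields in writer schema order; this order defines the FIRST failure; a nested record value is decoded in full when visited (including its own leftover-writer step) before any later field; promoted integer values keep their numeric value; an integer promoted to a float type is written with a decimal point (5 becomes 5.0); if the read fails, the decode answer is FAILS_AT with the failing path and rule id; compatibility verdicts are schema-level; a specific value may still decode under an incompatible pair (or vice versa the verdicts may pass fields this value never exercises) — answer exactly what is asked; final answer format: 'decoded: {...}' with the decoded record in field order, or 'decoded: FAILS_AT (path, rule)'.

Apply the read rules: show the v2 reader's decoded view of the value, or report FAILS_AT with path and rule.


decoded: {"signature": 0xFF, "weight": null, "verified": false, "price": -0.5, "archived": null, "id": -2, "factor": 1.5, "attempts": 250}

arrows below run writer -> reader for Invoice
migrating the Invoice value to v2:
  signature := 0xFF
  weight := null (missing; optional => null)
  verified := false
  price := -0.5
  archived := null (missing; optional => null)
  id := -2
  factor := 1.5
  attempts := 250
  => decoded: {"signature": 0xFF, "weight": null, "verified": false, "price": -0.5, "archived": null, "id": -2, "factor": 1.5, "attempts": 250}
diffs on Invoice not affecting the asked answer:
  field archived in record Invoice: tag 6 changed to 14 -> triggers nothing under the printed rules; the Invoice answer is the same either way
  field signature in record Invoice: required changed to optional -> triggers nothing under the printed rules; the Invoice answer is the same either way


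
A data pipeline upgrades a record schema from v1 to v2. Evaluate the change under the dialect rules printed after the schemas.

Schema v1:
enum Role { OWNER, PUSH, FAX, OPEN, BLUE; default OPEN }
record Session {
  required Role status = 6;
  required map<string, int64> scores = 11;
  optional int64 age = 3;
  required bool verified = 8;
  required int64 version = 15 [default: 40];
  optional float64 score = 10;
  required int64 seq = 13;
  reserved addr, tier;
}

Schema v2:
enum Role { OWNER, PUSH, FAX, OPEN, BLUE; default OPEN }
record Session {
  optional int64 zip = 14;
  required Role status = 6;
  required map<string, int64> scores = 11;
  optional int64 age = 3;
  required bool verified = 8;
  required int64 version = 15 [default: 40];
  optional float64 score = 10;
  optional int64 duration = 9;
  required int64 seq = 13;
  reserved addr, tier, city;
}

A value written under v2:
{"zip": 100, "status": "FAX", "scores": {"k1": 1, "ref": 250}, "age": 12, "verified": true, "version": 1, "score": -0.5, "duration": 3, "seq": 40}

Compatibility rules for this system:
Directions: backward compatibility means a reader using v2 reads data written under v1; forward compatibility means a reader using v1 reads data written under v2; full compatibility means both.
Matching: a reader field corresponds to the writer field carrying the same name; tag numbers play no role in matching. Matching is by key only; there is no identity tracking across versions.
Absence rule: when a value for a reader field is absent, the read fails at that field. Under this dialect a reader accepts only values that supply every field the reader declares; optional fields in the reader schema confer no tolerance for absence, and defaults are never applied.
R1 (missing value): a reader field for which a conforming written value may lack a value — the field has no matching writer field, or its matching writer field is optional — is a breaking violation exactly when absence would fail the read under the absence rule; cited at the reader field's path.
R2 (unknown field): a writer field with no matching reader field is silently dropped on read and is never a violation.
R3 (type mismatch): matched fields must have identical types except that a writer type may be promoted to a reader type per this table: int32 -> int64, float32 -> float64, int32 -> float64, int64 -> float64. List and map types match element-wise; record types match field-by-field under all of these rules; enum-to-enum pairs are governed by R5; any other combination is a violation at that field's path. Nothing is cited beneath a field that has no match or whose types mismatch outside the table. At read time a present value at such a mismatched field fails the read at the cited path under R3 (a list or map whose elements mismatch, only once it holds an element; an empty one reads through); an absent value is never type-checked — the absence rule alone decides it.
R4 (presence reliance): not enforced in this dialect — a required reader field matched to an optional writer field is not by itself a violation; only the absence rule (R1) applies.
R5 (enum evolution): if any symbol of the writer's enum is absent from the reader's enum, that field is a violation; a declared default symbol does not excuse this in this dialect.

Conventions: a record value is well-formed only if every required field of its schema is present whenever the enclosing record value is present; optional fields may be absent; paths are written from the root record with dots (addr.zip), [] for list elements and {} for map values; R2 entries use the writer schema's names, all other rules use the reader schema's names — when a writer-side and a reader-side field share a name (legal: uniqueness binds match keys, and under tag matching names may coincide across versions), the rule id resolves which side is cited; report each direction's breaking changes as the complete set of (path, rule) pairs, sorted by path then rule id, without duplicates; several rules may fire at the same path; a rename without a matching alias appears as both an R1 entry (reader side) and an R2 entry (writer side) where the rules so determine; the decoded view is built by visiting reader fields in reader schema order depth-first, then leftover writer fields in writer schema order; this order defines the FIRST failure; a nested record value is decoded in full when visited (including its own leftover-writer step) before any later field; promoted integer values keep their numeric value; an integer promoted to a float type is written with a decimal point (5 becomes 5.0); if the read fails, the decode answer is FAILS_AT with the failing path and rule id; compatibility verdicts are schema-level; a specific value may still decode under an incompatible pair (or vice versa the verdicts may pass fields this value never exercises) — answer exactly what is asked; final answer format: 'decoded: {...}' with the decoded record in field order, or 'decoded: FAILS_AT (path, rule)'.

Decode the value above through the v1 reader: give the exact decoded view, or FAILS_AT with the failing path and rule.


in Session below, arrows point writer -> reader
decode (reader v1):
  status := "FAX"
  scores := {"k1": 1, "ref": 250}
  age := 12
  verified := true
  version := 1
  score := -0.5
  seq := 40
  writer zip: no reader field; dropped
  writer duration: no reader field; dropped
  => decoded: {"status": "FAX", "scores": {"k1": 1, "ref": 250}, "age": 12, "verified": true, "version": 1, "score": -0.5, "seq": 40}
the other Session changes do not affect what is asked:
  added field duration to record Session: optional int64, tag 9 (in v2 it sits immediately before seq) -> matters for Session compatibility verdicts, not for this value's decode
  added field zip to record Session: optional int64, tag 14 (in v2 it sits immediately before status) -> matters for Session compatibility verdicts, not for this value's decode

decoded: {"status": "FAX", "scores": {"k1": 1, "ref": 250}, "age": 12, "verified": true, "version": 1, "score": -0.5, "seq": 40}


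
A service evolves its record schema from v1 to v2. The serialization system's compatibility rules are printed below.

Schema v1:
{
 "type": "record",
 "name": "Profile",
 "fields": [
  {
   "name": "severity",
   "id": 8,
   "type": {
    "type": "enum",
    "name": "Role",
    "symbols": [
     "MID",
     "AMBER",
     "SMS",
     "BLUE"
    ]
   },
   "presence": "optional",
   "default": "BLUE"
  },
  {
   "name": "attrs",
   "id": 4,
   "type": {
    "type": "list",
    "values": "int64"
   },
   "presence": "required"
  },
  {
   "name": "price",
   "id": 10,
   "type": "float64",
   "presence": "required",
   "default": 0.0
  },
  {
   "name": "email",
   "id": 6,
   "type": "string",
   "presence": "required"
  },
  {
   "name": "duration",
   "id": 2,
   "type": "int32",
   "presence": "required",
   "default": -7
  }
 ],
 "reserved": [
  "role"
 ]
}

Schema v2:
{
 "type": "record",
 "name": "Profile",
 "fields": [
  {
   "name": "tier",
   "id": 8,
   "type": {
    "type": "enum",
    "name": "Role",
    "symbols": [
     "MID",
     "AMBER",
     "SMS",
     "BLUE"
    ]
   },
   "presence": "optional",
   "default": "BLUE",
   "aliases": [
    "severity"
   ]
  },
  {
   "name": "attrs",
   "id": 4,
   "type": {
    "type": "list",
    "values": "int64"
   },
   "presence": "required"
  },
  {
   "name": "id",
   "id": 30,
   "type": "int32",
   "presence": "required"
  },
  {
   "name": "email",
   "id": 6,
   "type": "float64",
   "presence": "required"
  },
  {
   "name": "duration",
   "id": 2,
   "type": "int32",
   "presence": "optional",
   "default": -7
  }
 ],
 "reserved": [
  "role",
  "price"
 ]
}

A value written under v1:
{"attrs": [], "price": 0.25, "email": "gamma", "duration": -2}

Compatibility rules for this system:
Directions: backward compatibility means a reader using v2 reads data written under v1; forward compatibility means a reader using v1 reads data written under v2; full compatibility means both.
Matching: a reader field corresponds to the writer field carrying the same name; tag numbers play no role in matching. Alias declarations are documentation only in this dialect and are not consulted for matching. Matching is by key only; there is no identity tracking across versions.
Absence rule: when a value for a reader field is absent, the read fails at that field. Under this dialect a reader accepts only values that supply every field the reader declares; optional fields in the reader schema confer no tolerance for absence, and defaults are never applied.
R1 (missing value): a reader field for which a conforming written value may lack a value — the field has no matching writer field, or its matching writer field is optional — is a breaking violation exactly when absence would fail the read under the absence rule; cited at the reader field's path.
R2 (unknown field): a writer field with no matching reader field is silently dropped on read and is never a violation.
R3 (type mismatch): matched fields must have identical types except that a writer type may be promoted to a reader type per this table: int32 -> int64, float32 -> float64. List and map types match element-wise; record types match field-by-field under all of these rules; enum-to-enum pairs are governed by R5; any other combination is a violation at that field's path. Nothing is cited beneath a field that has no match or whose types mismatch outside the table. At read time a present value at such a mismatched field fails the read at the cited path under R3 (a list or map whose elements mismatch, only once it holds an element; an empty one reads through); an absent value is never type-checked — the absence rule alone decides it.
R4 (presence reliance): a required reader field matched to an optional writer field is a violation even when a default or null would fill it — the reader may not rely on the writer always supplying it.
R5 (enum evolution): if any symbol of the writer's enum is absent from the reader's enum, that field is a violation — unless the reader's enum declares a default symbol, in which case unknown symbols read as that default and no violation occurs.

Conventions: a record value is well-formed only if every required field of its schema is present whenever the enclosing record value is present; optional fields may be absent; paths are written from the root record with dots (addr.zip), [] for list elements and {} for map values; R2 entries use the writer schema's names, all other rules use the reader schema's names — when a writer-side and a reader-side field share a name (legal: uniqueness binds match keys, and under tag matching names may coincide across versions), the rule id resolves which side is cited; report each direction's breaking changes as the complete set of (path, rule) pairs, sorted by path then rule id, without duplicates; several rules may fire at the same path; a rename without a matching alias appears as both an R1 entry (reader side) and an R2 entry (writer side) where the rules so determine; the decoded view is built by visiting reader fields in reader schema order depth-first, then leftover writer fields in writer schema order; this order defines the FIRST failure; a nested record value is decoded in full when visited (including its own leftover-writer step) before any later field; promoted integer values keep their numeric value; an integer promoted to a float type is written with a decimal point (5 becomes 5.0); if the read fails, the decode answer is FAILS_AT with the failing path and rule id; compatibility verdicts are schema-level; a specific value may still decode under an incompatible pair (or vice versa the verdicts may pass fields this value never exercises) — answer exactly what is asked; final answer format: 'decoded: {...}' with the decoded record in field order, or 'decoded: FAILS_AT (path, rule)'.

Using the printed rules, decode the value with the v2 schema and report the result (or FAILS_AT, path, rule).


in Profile below, arrows point writer -> reader
migrating the Profile value to v2:
  read fails at tier under R1 (no fill)
  => FAILS_AT (tier, R1)
ruling out the remaining Profile differences:
  field email in record Profile: type string changed to float64 -> a verdict-level change on Profile — the shown value reads the same
  field duration in record Profile: required changed to optional -> a verdict-level change on Profile — the shown value reads the same
  added field id to record Profile: required int32, tag 30 (in v2 it sits immediately before email) -> a verdict-level change on Profile — the shown value reads the same
  removed field price from record Profile (its key "price" joins the reserved list) -> a verdict-level change on Profile — the shown value reads the same

decoded: FAILS_AT (tier, R1)


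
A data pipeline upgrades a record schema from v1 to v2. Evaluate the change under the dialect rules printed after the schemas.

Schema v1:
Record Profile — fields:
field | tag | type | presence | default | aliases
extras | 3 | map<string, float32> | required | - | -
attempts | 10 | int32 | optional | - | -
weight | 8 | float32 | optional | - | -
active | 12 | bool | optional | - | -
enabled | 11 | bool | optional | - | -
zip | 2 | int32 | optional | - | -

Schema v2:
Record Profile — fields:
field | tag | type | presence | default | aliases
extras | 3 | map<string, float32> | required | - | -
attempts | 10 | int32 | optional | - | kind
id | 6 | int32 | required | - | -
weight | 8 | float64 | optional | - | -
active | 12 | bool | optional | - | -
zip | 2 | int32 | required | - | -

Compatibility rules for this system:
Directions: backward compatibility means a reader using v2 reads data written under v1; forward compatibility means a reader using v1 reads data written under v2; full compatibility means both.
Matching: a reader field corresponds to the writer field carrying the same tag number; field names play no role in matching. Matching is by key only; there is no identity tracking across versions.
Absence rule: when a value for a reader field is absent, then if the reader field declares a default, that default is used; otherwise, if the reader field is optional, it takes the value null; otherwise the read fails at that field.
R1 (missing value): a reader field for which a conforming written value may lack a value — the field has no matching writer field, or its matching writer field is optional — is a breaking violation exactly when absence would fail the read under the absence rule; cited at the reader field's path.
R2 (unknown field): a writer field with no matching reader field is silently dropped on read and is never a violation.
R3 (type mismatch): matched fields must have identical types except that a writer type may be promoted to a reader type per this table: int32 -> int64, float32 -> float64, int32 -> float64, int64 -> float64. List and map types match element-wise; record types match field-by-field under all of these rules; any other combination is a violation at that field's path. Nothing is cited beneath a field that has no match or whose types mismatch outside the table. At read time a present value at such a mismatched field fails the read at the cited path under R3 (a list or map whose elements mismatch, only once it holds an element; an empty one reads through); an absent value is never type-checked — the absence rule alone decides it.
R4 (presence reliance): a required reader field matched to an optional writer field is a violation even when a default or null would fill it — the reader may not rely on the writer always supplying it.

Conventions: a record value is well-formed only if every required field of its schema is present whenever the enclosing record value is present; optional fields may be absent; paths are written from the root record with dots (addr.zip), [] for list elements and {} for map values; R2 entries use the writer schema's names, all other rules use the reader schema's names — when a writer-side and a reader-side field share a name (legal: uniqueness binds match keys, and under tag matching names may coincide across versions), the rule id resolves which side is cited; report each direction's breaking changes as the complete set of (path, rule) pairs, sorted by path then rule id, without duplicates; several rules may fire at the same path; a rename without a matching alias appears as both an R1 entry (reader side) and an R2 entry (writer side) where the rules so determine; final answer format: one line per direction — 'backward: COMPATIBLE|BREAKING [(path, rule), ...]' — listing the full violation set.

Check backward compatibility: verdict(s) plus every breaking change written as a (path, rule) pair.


backward: BREAKING [(id, R1), (zip, R1), (zip, R4)]

the writer's type comes first in each Profile pair
backward pass over Profile, reader schema v2, writer schema v1:
  writer required, map<string, float32> -> map<string, float32>: reader extras maps from writer extras
  writer optional, int32 -> int32: reader attempts maps from writer attempts
  no writer field matches reader id
  writer optional, float32 -> float64: reader weight maps from writer weight
  writer optional, bool -> bool: reader active maps from writer active
  writer optional, int32 -> int32: reader zip maps from writer zip
  enabled (writer side), unknown to reader
  R1 fires at id
  R1 fires at zip
  R4 fires at zip
  backward on Profile therefore BREAKING (3)
the rest of the Profile diff is inert for this question:
  field weight in record Profile: type float32 changed to float64 -> affects forward compatibility only, which is not asked
  removed field enabled from record Profile -> inert for the asked Profile verdict: nothing fires


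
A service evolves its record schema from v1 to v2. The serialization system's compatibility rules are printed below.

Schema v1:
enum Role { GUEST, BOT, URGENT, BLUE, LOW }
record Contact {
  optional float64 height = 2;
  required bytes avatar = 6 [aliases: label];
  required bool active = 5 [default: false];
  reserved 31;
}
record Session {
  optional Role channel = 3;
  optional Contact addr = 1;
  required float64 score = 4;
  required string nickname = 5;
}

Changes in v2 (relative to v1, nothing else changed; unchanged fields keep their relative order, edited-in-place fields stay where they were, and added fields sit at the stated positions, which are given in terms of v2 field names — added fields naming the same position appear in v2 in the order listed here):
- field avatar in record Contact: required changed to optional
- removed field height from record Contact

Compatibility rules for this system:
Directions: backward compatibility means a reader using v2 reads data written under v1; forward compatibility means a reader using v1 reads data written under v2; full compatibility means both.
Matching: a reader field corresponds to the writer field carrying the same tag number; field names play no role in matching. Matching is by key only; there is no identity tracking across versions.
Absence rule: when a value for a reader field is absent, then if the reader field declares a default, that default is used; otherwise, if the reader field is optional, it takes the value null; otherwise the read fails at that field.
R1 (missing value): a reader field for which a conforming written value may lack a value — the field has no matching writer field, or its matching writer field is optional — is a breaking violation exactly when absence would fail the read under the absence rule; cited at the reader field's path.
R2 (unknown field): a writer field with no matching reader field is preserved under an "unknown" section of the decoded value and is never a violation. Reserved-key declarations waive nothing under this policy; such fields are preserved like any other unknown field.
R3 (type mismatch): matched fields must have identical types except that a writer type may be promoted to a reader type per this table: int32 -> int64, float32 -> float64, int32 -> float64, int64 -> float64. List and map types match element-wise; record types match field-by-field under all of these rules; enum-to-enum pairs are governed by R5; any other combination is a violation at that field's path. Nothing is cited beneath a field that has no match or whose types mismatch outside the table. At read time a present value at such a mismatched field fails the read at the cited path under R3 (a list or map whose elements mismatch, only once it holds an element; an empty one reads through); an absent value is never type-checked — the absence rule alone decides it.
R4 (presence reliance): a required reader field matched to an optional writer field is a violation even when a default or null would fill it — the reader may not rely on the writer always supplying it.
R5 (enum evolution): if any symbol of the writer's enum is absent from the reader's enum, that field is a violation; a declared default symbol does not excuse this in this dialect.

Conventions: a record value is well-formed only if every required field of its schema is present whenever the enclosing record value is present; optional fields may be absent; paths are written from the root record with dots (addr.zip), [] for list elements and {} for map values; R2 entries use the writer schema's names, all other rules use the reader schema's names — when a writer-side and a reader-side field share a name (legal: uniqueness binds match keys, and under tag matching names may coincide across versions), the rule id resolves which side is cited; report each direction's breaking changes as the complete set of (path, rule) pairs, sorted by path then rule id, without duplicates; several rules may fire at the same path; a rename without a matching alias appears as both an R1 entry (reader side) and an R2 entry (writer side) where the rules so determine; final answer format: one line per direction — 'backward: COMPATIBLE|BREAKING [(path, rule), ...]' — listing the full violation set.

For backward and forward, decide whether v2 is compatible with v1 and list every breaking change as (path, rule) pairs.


in Session below, arrows point writer -> reader
checking backward for Session: reader v2 against writer v1:
  channel: paired with writer channel (Role -> Role; writer optional)
  addr: paired with writer addr (Contact -> Contact; writer optional)
  score: paired with writer score (float64 -> float64; writer required)
  nickname: paired with writer nickname (string -> string; writer required)
  addr.avatar: paired with writer addr.avatar (bytes -> bytes; writer required)
  addr.active: paired with writer addr.active (bool -> bool; writer required)
  addr.height (writer side), unknown to reader
  nothing fires on Session: backward is COMPATIBLE
checking forward for Session: reader v1 against writer v2:
  channel: paired with writer channel (Role -> Role; writer optional)
  addr: paired with writer addr (Contact -> Contact; writer optional)
  score: paired with writer score (float64 -> float64; writer required)
  nickname: paired with writer nickname (string -> string; writer required)
  addr.height: no writer-side match
  addr.avatar: paired with writer addr.avatar (bytes -> bytes; writer optional)
  addr.active: paired with writer addr.active (bool -> bool; writer required)
  rule R1 violated at addr.avatar
  rule R4 violated at addr.avatar
  forward on Session therefore BREAKING (2)

backward: COMPATIBLE []; forward: BREAKING [(addr.avatar, R1), (addr.avatar, R4)]


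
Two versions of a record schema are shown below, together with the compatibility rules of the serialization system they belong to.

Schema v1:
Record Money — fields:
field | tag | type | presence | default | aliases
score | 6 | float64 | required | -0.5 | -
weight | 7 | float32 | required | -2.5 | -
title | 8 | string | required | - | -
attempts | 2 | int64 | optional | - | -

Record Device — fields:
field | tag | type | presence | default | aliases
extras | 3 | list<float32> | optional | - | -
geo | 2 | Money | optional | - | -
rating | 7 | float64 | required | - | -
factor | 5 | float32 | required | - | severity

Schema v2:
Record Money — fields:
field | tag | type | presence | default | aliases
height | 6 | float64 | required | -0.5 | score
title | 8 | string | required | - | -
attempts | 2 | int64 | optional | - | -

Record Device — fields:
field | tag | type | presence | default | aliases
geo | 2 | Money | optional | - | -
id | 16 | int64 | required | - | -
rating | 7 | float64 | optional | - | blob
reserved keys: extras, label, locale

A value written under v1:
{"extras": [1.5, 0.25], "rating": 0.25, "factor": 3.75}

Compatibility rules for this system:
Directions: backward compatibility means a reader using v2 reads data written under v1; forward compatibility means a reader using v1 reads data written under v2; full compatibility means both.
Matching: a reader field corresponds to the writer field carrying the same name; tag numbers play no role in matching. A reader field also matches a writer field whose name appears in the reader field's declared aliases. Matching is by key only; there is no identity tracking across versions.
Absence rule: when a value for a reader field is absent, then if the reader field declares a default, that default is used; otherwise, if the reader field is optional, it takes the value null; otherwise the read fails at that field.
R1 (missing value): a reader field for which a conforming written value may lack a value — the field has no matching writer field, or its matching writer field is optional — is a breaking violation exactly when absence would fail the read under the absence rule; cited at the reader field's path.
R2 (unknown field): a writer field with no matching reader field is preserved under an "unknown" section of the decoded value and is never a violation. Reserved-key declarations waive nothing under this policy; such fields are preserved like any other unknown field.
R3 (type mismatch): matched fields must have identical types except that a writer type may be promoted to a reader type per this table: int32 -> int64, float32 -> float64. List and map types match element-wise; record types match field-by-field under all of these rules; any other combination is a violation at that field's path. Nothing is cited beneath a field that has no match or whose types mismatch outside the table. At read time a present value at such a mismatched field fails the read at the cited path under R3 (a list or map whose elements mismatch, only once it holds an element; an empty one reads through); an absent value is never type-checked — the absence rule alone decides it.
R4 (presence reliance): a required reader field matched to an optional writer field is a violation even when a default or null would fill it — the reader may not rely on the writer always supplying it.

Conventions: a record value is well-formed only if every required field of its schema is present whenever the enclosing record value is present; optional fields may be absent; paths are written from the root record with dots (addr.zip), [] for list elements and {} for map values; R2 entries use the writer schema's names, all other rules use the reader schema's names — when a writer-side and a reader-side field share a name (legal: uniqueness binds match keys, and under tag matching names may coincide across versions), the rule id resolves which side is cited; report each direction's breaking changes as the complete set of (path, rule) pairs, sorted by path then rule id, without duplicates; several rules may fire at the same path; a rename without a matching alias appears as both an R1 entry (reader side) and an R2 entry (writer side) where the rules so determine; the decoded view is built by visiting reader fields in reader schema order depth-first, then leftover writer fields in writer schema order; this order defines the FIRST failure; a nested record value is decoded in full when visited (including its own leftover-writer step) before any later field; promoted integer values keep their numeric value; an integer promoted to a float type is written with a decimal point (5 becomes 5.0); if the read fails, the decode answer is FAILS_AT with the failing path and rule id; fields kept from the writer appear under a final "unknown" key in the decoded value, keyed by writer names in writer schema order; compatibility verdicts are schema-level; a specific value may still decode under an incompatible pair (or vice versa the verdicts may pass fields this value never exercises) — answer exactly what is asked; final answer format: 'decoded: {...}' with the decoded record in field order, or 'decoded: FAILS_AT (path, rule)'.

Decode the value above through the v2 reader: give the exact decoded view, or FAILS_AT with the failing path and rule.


arrows below run writer -> reader for Device
decoding the Device value with the v2 reader:
  geo := null (not supplied -> null)
  read fails at id under R1 (no fill)
  => FAILS_AT (id, R1)
checking off the Device differences that do not matter here:
  renamed field score to height in record Money (alias score declared on the renamed field) -> fires no rule on Device under this dialect and leaves the result unchanged
  removed field factor from record Device -> changes Device's schema-level verdicts only — the decode of this value is the same
  removed field extras from record Device (its key "extras" joins the reserved list) -> fires no rule on Device under this dialect and leaves the result unchanged
  field rating in record Device: required changed to optional -> changes Device's schema-level verdicts only — the decode of this value is the same
  removed field weight from record Money -> fires no rule on Device under this dialect and leaves the result unchanged

decoded: FAILS_AT (id, R1)


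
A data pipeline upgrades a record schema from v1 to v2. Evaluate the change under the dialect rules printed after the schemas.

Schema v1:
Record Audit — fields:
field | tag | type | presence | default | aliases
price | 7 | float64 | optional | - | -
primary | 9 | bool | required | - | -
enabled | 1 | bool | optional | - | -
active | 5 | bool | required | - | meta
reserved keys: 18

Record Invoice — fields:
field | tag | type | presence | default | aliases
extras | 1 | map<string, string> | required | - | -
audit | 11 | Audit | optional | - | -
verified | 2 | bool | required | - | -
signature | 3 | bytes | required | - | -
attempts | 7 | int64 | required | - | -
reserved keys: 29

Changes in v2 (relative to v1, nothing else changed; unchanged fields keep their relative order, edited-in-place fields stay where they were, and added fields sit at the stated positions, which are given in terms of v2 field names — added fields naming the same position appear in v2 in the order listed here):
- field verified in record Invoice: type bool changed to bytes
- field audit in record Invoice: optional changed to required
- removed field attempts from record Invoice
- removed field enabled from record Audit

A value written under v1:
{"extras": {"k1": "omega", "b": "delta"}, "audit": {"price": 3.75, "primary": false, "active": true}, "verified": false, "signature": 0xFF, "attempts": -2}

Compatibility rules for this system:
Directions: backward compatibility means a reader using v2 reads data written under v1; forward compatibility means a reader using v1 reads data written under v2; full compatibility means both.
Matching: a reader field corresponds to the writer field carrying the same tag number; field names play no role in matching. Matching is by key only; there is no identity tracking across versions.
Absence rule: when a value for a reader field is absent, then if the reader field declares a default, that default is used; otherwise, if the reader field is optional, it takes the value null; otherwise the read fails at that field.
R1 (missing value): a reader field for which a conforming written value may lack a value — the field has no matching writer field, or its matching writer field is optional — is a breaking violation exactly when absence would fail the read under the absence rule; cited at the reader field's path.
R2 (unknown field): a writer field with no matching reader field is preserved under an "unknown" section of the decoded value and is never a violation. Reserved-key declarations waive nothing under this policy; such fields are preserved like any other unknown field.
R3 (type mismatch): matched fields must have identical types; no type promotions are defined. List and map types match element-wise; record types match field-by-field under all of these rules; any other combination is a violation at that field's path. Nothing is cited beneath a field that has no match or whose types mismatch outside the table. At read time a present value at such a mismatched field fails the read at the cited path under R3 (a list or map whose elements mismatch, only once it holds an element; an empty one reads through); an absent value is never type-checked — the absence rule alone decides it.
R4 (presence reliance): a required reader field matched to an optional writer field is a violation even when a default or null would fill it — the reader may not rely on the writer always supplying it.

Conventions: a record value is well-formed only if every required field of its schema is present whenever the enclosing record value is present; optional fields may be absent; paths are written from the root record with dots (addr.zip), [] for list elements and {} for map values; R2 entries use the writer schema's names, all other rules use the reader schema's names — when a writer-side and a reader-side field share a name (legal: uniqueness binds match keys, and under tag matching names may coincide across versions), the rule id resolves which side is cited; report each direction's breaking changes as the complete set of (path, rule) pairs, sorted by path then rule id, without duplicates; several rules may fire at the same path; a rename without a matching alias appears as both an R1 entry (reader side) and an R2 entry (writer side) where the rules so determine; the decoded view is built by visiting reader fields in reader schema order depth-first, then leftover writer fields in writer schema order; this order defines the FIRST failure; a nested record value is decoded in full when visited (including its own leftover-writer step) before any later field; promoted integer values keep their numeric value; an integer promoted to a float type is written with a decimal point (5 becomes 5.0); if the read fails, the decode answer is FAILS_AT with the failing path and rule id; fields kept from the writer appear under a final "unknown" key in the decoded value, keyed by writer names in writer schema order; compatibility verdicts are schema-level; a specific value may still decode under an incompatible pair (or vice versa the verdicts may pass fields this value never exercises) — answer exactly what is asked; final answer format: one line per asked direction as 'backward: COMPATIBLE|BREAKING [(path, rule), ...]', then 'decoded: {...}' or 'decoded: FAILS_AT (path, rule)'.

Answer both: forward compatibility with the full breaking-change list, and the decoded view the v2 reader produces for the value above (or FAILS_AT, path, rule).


arrows below run writer -> reader for Invoice
forward pass over Invoice, reader schema v1, writer schema v2:
  extras: map<string, string> -> map<string, string>, writer required; from extras
  audit: Audit -> Audit, writer required; from audit
  verified: bytes -> bool, writer required; from verified
  signature: bytes -> bytes, writer required; from signature
  attempts has no writer counterpart
  audit.price: float64 -> float64, writer optional; from audit.price
  audit.primary: bool -> bool, writer required; from audit.primary
  audit.enabled has no writer counterpart
  audit.active: bool -> bool, writer required; from audit.active
  violation R1 at attempts
  violation R3 at verified
  => 2 violation(s): forward is BREAKING for Invoice
decode walk for Invoice under reader schema v2:
  extras := {"k1": "omega", "b": "delta"}
  audit.price := 3.75
  audit.primary := false
  audit.active := true
  read fails at verified under R3
  => FAILS_AT (verified, R3)
checking off the Invoice differences that do not matter here:
  field audit in record Invoice: optional changed to required -> fires only in the backward direction of Invoice, which is not asked here
  removed field enabled from record Audit -> fires no rule on Invoice, leaving the asked answer as it is

forward: BREAKING [(attempts, R1), (verified, R3)]; decoded: FAILS_AT (verified, R3)
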